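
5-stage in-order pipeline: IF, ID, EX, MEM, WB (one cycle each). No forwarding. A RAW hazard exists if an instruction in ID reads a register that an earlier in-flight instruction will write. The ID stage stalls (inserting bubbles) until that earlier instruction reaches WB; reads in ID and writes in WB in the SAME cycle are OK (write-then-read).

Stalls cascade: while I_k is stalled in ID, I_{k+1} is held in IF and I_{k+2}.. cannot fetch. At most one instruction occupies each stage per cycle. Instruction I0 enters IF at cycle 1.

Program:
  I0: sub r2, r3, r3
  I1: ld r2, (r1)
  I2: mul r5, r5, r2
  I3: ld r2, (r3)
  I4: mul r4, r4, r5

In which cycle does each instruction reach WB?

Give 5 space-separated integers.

Answer: 5 6 9 10 12

Derivation:
I0 sub r2 <- r3,r3: IF@1 ID@2 stall=0 (-) EX@3 MEM@4 WB@5
I1 ld r2 <- r1: IF@2 ID@3 stall=0 (-) EX@4 MEM@5 WB@6
I2 mul r5 <- r5,r2: IF@3 ID@4 stall=2 (RAW on I1.r2 (WB@6)) EX@7 MEM@8 WB@9
I3 ld r2 <- r3: IF@4 ID@7 stall=0 (-) EX@8 MEM@9 WB@10
I4 mul r4 <- r4,r5: IF@7 ID@8 stall=1 (RAW on I2.r5 (WB@9)) EX@10 MEM@11 WB@12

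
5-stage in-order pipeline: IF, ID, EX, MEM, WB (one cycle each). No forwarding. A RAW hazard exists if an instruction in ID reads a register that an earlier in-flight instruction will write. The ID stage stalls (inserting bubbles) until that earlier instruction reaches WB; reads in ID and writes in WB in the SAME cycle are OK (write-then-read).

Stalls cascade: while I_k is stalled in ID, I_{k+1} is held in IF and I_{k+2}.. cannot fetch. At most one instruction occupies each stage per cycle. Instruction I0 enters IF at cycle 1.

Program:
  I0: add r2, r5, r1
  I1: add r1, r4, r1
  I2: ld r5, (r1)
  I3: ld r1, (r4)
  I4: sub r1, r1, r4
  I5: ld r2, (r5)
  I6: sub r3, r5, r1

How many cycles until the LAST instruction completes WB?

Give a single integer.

Answer: 16

Derivation:
I0 add r2 <- r5,r1: IF@1 ID@2 stall=0 (-) EX@3 MEM@4 WB@5
I1 add r1 <- r4,r1: IF@2 ID@3 stall=0 (-) EX@4 MEM@5 WB@6
I2 ld r5 <- r1: IF@3 ID@4 stall=2 (RAW on I1.r1 (WB@6)) EX@7 MEM@8 WB@9
I3 ld r1 <- r4: IF@4 ID@7 stall=0 (-) EX@8 MEM@9 WB@10
I4 sub r1 <- r1,r4: IF@7 ID@8 stall=2 (RAW on I3.r1 (WB@10)) EX@11 MEM@12 WB@13
I5 ld r2 <- r5: IF@8 ID@11 stall=0 (-) EX@12 MEM@13 WB@14
I6 sub r3 <- r5,r1: IF@11 ID@12 stall=1 (RAW on I4.r1 (WB@13)) EX@14 MEM@15 WB@16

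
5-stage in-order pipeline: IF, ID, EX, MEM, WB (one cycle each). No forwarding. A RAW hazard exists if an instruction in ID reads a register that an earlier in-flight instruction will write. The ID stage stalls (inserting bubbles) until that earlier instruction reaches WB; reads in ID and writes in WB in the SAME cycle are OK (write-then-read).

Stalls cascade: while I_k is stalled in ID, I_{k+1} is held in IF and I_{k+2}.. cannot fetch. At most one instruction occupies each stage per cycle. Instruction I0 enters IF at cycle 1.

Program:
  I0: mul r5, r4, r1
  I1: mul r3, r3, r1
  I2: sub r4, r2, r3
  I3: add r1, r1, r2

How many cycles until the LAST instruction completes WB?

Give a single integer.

Answer: 10

Derivation:
I0 mul r5 <- r4,r1: IF@1 ID@2 stall=0 (-) EX@3 MEM@4 WB@5
I1 mul r3 <- r3,r1: IF@2 ID@3 stall=0 (-) EX@4 MEM@5 WB@6
I2 sub r4 <- r2,r3: IF@3 ID@4 stall=2 (RAW on I1.r3 (WB@6)) EX@7 MEM@8 WB@9
I3 add r1 <- r1,r2: IF@4 ID@7 stall=0 (-) EX@8 MEM@9 WB@10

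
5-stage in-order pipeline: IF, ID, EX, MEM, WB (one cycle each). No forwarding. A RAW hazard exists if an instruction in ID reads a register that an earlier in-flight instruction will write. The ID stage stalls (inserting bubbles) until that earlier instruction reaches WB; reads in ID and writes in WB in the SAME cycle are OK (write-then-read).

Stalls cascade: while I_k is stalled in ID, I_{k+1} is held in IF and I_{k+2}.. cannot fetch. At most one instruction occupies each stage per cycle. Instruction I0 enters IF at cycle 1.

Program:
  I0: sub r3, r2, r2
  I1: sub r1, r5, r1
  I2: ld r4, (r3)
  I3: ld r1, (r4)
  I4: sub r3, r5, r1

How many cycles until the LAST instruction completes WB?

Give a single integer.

I0 sub r3 <- r2,r2: IF@1 ID@2 stall=0 (-) EX@3 MEM@4 WB@5
I1 sub r1 <- r5,r1: IF@2 ID@3 stall=0 (-) EX@4 MEM@5 WB@6
I2 ld r4 <- r3: IF@3 ID@4 stall=1 (RAW on I0.r3 (WB@5)) EX@6 MEM@7 WB@8
I3 ld r1 <- r4: IF@4 ID@6 stall=2 (RAW on I2.r4 (WB@8)) EX@9 MEM@10 WB@11
I4 sub r3 <- r5,r1: IF@6 ID@9 stall=2 (RAW on I3.r1 (WB@11)) EX@12 MEM@13 WB@14

Answer: 14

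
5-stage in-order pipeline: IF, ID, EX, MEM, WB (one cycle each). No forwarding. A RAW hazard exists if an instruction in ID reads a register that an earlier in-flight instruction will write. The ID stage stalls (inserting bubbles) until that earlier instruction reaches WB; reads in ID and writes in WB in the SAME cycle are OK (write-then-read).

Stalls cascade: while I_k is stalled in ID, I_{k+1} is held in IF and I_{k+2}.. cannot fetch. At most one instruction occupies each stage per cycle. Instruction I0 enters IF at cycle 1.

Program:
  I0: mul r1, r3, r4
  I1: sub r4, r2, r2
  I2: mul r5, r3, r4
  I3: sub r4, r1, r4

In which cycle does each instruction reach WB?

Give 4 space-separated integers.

Answer: 5 6 9 10

Derivation:
I0 mul r1 <- r3,r4: IF@1 ID@2 stall=0 (-) EX@3 MEM@4 WB@5
I1 sub r4 <- r2,r2: IF@2 ID@3 stall=0 (-) EX@4 MEM@5 WB@6
I2 mul r5 <- r3,r4: IF@3 ID@4 stall=2 (RAW on I1.r4 (WB@6)) EX@7 MEM@8 WB@9
I3 sub r4 <- r1,r4: IF@4 ID@7 stall=0 (-) EX@8 MEM@9 WB@10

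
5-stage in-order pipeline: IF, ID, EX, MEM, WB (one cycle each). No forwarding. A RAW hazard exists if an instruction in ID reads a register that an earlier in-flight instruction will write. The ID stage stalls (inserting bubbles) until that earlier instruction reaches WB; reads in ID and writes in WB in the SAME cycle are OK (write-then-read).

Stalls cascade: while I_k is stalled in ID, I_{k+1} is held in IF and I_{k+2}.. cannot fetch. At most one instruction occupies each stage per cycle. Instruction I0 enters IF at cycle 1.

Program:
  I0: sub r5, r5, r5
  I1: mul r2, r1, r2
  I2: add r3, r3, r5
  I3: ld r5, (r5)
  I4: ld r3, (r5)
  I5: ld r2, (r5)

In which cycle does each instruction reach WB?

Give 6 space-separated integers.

I0 sub r5 <- r5,r5: IF@1 ID@2 stall=0 (-) EX@3 MEM@4 WB@5
I1 mul r2 <- r1,r2: IF@2 ID@3 stall=0 (-) EX@4 MEM@5 WB@6
I2 add r3 <- r3,r5: IF@3 ID@4 stall=1 (RAW on I0.r5 (WB@5)) EX@6 MEM@7 WB@8
I3 ld r5 <- r5: IF@4 ID@6 stall=0 (-) EX@7 MEM@8 WB@9
I4 ld r3 <- r5: IF@6 ID@7 stall=2 (RAW on I3.r5 (WB@9)) EX@10 MEM@11 WB@12
I5 ld r2 <- r5: IF@7 ID@10 stall=0 (-) EX@11 MEM@12 WB@13

Answer: 5 6 8 9 12 13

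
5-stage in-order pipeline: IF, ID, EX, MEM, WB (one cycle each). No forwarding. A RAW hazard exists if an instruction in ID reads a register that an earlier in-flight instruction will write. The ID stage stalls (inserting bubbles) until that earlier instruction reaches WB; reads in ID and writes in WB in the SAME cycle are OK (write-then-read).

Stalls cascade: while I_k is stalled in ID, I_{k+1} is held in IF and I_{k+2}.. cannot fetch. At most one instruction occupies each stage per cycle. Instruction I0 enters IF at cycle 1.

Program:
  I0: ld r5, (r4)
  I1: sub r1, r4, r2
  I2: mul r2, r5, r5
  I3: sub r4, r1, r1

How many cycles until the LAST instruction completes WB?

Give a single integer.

Answer: 9

Derivation:
I0 ld r5 <- r4: IF@1 ID@2 stall=0 (-) EX@3 MEM@4 WB@5
I1 sub r1 <- r4,r2: IF@2 ID@3 stall=0 (-) EX@4 MEM@5 WB@6
I2 mul r2 <- r5,r5: IF@3 ID@4 stall=1 (RAW on I0.r5 (WB@5)) EX@6 MEM@7 WB@8
I3 sub r4 <- r1,r1: IF@4 ID@6 stall=0 (-) EX@7 MEM@8 WB@9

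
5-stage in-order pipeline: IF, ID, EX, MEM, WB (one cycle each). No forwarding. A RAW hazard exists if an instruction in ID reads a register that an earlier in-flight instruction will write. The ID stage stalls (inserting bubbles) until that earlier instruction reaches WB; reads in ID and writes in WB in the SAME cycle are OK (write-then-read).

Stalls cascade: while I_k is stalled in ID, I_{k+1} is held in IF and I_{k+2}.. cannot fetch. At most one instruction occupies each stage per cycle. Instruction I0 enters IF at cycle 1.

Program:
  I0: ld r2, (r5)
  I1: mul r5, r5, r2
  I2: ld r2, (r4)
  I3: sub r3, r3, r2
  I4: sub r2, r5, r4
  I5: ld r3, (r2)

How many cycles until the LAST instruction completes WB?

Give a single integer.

I0 ld r2 <- r5: IF@1 ID@2 stall=0 (-) EX@3 MEM@4 WB@5
I1 mul r5 <- r5,r2: IF@2 ID@3 stall=2 (RAW on I0.r2 (WB@5)) EX@6 MEM@7 WB@8
I2 ld r2 <- r4: IF@3 ID@6 stall=0 (-) EX@7 MEM@8 WB@9
I3 sub r3 <- r3,r2: IF@6 ID@7 stall=2 (RAW on I2.r2 (WB@9)) EX@10 MEM@11 WB@12
I4 sub r2 <- r5,r4: IF@7 ID@10 stall=0 (-) EX@11 MEM@12 WB@13
I5 ld r3 <- r2: IF@10 ID@11 stall=2 (RAW on I4.r2 (WB@13)) EX@14 MEM@15 WB@16

Answer: 16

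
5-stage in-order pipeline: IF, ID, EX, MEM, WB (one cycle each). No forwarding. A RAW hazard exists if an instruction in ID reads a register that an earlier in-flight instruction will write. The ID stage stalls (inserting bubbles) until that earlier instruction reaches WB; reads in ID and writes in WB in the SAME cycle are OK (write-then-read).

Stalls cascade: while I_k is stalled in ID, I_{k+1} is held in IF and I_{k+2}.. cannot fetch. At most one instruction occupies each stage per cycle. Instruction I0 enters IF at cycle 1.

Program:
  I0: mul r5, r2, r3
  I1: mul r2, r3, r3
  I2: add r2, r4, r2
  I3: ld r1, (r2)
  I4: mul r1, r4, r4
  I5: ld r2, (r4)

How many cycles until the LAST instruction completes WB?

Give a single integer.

Answer: 14

Derivation:
I0 mul r5 <- r2,r3: IF@1 ID@2 stall=0 (-) EX@3 MEM@4 WB@5
I1 mul r2 <- r3,r3: IF@2 ID@3 stall=0 (-) EX@4 MEM@5 WB@6
I2 add r2 <- r4,r2: IF@3 ID@4 stall=2 (RAW on I1.r2 (WB@6)) EX@7 MEM@8 WB@9
I3 ld r1 <- r2: IF@4 ID@7 stall=2 (RAW on I2.r2 (WB@9)) EX@10 MEM@11 WB@12
I4 mul r1 <- r4,r4: IF@7 ID@10 stall=0 (-) EX@11 MEM@12 WB@13
I5 ld r2 <- r4: IF@10 ID@11 stall=0 (-) EX@12 MEM@13 WB@14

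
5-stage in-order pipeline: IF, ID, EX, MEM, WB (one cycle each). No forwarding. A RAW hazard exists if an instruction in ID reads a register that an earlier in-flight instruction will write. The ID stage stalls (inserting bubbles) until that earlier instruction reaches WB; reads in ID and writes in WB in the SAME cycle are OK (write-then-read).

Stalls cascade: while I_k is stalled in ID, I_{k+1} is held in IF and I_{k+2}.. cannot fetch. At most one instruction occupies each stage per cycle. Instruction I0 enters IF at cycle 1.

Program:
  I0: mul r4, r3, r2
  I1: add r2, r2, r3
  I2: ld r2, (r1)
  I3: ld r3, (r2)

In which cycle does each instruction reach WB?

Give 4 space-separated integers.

Answer: 5 6 7 10

Derivation:
I0 mul r4 <- r3,r2: IF@1 ID@2 stall=0 (-) EX@3 MEM@4 WB@5
I1 add r2 <- r2,r3: IF@2 ID@3 stall=0 (-) EX@4 MEM@5 WB@6
I2 ld r2 <- r1: IF@3 ID@4 stall=0 (-) EX@5 MEM@6 WB@7
I3 ld r3 <- r2: IF@4 ID@5 stall=2 (RAW on I2.r2 (WB@7)) EX@8 MEM@9 WB@10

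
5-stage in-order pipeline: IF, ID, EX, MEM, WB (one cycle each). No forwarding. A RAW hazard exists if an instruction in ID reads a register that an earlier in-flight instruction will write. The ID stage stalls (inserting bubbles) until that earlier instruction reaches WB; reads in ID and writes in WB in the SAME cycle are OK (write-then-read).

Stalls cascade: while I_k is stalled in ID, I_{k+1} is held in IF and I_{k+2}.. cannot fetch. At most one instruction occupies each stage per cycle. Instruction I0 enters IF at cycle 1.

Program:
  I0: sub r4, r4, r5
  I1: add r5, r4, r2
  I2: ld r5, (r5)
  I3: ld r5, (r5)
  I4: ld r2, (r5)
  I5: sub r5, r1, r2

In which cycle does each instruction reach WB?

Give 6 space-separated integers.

I0 sub r4 <- r4,r5: IF@1 ID@2 stall=0 (-) EX@3 MEM@4 WB@5
I1 add r5 <- r4,r2: IF@2 ID@3 stall=2 (RAW on I0.r4 (WB@5)) EX@6 MEM@7 WB@8
I2 ld r5 <- r5: IF@3 ID@6 stall=2 (RAW on I1.r5 (WB@8)) EX@9 MEM@10 WB@11
I3 ld r5 <- r5: IF@6 ID@9 stall=2 (RAW on I2.r5 (WB@11)) EX@12 MEM@13 WB@14
I4 ld r2 <- r5: IF@9 ID@12 stall=2 (RAW on I3.r5 (WB@14)) EX@15 MEM@16 WB@17
I5 sub r5 <- r1,r2: IF@12 ID@15 stall=2 (RAW on I4.r2 (WB@17)) EX@18 MEM@19 WB@20

Answer: 5 8 11 14 17 20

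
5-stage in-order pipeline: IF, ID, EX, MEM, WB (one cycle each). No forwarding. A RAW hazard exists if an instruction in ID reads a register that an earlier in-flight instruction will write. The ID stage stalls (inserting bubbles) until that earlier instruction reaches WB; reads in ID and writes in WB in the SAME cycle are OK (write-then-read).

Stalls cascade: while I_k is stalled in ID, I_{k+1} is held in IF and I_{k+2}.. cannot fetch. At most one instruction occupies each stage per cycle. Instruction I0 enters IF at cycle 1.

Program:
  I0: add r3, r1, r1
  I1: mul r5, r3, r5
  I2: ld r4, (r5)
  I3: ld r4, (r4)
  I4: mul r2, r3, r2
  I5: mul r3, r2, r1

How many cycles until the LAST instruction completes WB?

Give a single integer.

I0 add r3 <- r1,r1: IF@1 ID@2 stall=0 (-) EX@3 MEM@4 WB@5
I1 mul r5 <- r3,r5: IF@2 ID@3 stall=2 (RAW on I0.r3 (WB@5)) EX@6 MEM@7 WB@8
I2 ld r4 <- r5: IF@3 ID@6 stall=2 (RAW on I1.r5 (WB@8)) EX@9 MEM@10 WB@11
I3 ld r4 <- r4: IF@6 ID@9 stall=2 (RAW on I2.r4 (WB@11)) EX@12 MEM@13 WB@14
I4 mul r2 <- r3,r2: IF@9 ID@12 stall=0 (-) EX@13 MEM@14 WB@15
I5 mul r3 <- r2,r1: IF@12 ID@13 stall=2 (RAW on I4.r2 (WB@15)) EX@16 MEM@17 WB@18

Answer: 18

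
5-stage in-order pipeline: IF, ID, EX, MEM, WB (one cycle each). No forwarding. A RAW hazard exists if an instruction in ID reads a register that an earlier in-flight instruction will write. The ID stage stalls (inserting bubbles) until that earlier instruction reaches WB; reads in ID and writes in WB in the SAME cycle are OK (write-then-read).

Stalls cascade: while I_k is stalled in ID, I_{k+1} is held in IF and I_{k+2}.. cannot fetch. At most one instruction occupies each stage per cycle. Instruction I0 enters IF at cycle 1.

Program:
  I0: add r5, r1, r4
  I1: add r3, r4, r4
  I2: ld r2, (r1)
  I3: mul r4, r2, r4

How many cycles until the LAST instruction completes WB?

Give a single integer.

Answer: 10

Derivation:
I0 add r5 <- r1,r4: IF@1 ID@2 stall=0 (-) EX@3 MEM@4 WB@5
I1 add r3 <- r4,r4: IF@2 ID@3 stall=0 (-) EX@4 MEM@5 WB@6
I2 ld r2 <- r1: IF@3 ID@4 stall=0 (-) EX@5 MEM@6 WB@7
I3 mul r4 <- r2,r4: IF@4 ID@5 stall=2 (RAW on I2.r2 (WB@7)) EX@8 MEM@9 WB@10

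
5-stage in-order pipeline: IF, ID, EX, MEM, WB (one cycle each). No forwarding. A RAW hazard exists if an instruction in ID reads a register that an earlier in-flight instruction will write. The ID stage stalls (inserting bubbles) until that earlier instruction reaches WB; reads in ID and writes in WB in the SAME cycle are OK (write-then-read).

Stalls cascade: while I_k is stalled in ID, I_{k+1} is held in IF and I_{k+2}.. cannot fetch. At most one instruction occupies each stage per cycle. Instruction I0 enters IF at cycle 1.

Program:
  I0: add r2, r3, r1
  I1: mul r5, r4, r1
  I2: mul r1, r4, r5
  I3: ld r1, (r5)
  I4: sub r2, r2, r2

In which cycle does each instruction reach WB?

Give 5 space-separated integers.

I0 add r2 <- r3,r1: IF@1 ID@2 stall=0 (-) EX@3 MEM@4 WB@5
I1 mul r5 <- r4,r1: IF@2 ID@3 stall=0 (-) EX@4 MEM@5 WB@6
I2 mul r1 <- r4,r5: IF@3 ID@4 stall=2 (RAW on I1.r5 (WB@6)) EX@7 MEM@8 WB@9
I3 ld r1 <- r5: IF@4 ID@7 stall=0 (-) EX@8 MEM@9 WB@10
I4 sub r2 <- r2,r2: IF@7 ID@8 stall=0 (-) EX@9 MEM@10 WB@11

Answer: 5 6 9 10 11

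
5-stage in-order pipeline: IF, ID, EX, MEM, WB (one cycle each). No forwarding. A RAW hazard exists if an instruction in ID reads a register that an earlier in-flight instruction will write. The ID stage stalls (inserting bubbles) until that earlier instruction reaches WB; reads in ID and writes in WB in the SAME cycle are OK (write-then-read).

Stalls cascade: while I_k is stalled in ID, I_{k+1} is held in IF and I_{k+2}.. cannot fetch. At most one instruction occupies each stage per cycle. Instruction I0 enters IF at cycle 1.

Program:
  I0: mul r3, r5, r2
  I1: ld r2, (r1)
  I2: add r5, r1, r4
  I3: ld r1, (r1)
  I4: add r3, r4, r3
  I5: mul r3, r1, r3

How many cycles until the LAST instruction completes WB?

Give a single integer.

Answer: 12

Derivation:
I0 mul r3 <- r5,r2: IF@1 ID@2 stall=0 (-) EX@3 MEM@4 WB@5
I1 ld r2 <- r1: IF@2 ID@3 stall=0 (-) EX@4 MEM@5 WB@6
I2 add r5 <- r1,r4: IF@3 ID@4 stall=0 (-) EX@5 MEM@6 WB@7
I3 ld r1 <- r1: IF@4 ID@5 stall=0 (-) EX@6 MEM@7 WB@8
I4 add r3 <- r4,r3: IF@5 ID@6 stall=0 (-) EX@7 MEM@8 WB@9
I5 mul r3 <- r1,r3: IF@6 ID@7 stall=2 (RAW on I4.r3 (WB@9)) EX@10 MEM@11 WB@12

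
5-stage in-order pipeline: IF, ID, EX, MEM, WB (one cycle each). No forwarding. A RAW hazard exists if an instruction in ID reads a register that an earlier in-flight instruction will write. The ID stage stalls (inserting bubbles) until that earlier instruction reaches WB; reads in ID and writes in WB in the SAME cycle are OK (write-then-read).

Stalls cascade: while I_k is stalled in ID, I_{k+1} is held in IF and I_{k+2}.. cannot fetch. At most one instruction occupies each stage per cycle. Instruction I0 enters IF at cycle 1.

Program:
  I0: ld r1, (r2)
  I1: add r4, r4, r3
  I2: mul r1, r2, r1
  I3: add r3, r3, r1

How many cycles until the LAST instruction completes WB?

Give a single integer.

I0 ld r1 <- r2: IF@1 ID@2 stall=0 (-) EX@3 MEM@4 WB@5
I1 add r4 <- r4,r3: IF@2 ID@3 stall=0 (-) EX@4 MEM@5 WB@6
I2 mul r1 <- r2,r1: IF@3 ID@4 stall=1 (RAW on I0.r1 (WB@5)) EX@6 MEM@7 WB@8
I3 add r3 <- r3,r1: IF@4 ID@6 stall=2 (RAW on I2.r1 (WB@8)) EX@9 MEM@10 WB@11

Answer: 11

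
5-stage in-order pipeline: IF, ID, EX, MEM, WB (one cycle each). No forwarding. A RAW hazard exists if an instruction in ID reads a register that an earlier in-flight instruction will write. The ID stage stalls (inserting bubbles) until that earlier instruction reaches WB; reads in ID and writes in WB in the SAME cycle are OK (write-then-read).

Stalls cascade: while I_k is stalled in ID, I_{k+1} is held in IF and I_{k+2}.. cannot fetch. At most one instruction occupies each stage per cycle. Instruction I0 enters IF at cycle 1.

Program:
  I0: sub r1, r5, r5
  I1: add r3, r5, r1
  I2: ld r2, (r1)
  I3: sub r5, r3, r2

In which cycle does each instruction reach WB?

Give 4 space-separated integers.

Answer: 5 8 9 12

Derivation:
I0 sub r1 <- r5,r5: IF@1 ID@2 stall=0 (-) EX@3 MEM@4 WB@5
I1 add r3 <- r5,r1: IF@2 ID@3 stall=2 (RAW on I0.r1 (WB@5)) EX@6 MEM@7 WB@8
I2 ld r2 <- r1: IF@3 ID@6 stall=0 (-) EX@7 MEM@8 WB@9
I3 sub r5 <- r3,r2: IF@6 ID@7 stall=2 (RAW on I2.r2 (WB@9)) EX@10 MEM@11 WB@12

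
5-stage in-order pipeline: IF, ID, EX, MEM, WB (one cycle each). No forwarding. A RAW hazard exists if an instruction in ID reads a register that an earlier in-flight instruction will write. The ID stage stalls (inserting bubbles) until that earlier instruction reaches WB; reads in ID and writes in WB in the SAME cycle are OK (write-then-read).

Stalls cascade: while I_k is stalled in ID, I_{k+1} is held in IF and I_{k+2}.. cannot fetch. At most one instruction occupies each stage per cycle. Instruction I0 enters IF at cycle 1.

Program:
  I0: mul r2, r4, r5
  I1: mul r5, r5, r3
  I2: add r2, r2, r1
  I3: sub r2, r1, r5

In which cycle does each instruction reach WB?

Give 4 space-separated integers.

Answer: 5 6 8 9

Derivation:
I0 mul r2 <- r4,r5: IF@1 ID@2 stall=0 (-) EX@3 MEM@4 WB@5
I1 mul r5 <- r5,r3: IF@2 ID@3 stall=0 (-) EX@4 MEM@5 WB@6
I2 add r2 <- r2,r1: IF@3 ID@4 stall=1 (RAW on I0.r2 (WB@5)) EX@6 MEM@7 WB@8
I3 sub r2 <- r1,r5: IF@4 ID@6 stall=0 (-) EX@7 MEM@8 WB@9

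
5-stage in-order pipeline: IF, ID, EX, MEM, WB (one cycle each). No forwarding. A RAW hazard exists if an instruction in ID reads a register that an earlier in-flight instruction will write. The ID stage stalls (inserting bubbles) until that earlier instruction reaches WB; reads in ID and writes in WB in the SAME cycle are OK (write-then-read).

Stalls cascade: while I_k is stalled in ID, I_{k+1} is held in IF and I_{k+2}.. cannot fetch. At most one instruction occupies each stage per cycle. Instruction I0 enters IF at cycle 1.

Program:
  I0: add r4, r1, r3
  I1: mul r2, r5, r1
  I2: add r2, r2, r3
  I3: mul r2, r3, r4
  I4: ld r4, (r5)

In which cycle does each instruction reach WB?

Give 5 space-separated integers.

Answer: 5 6 9 10 11

Derivation:
I0 add r4 <- r1,r3: IF@1 ID@2 stall=0 (-) EX@3 MEM@4 WB@5
I1 mul r2 <- r5,r1: IF@2 ID@3 stall=0 (-) EX@4 MEM@5 WB@6
I2 add r2 <- r2,r3: IF@3 ID@4 stall=2 (RAW on I1.r2 (WB@6)) EX@7 MEM@8 WB@9
I3 mul r2 <- r3,r4: IF@4 ID@7 stall=0 (-) EX@8 MEM@9 WB@10
I4 ld r4 <- r5: IF@7 ID@8 stall=0 (-) EX@9 MEM@10 WB@11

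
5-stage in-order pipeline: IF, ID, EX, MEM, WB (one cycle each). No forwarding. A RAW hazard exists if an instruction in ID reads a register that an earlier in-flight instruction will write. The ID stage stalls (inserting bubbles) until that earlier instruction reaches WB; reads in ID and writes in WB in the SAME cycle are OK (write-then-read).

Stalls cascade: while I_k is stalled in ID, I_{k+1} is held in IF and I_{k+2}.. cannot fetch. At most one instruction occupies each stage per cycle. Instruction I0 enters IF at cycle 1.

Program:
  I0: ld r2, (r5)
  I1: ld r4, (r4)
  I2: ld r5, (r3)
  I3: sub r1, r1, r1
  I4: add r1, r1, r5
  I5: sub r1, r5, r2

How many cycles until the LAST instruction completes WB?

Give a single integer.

I0 ld r2 <- r5: IF@1 ID@2 stall=0 (-) EX@3 MEM@4 WB@5
I1 ld r4 <- r4: IF@2 ID@3 stall=0 (-) EX@4 MEM@5 WB@6
I2 ld r5 <- r3: IF@3 ID@4 stall=0 (-) EX@5 MEM@6 WB@7
I3 sub r1 <- r1,r1: IF@4 ID@5 stall=0 (-) EX@6 MEM@7 WB@8
I4 add r1 <- r1,r5: IF@5 ID@6 stall=2 (RAW on I3.r1 (WB@8)) EX@9 MEM@10 WB@11
I5 sub r1 <- r5,r2: IF@6 ID@9 stall=0 (-) EX@10 MEM@11 WB@12

Answer: 12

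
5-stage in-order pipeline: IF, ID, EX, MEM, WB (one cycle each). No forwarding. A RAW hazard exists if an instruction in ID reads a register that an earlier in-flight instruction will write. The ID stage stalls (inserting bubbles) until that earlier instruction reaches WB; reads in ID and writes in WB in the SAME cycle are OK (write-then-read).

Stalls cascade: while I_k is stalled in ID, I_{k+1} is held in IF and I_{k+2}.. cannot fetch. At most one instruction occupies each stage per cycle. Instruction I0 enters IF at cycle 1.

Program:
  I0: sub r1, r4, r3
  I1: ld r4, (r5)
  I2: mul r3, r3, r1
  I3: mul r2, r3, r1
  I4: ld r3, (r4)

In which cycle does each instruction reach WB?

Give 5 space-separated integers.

I0 sub r1 <- r4,r3: IF@1 ID@2 stall=0 (-) EX@3 MEM@4 WB@5
I1 ld r4 <- r5: IF@2 ID@3 stall=0 (-) EX@4 MEM@5 WB@6
I2 mul r3 <- r3,r1: IF@3 ID@4 stall=1 (RAW on I0.r1 (WB@5)) EX@6 MEM@7 WB@8
I3 mul r2 <- r3,r1: IF@4 ID@6 stall=2 (RAW on I2.r3 (WB@8)) EX@9 MEM@10 WB@11
I4 ld r3 <- r4: IF@6 ID@9 stall=0 (-) EX@10 MEM@11 WB@12

Answer: 5 6 8 11 12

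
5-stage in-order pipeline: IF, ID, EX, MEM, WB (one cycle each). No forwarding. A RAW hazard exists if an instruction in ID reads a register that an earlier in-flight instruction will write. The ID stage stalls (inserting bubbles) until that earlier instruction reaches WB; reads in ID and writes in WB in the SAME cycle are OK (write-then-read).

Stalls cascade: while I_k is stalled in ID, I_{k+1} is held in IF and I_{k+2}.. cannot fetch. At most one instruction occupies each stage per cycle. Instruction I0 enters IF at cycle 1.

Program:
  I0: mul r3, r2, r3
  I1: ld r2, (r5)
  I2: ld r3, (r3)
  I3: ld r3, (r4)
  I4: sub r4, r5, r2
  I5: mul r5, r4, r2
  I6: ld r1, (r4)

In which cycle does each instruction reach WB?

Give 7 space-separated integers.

I0 mul r3 <- r2,r3: IF@1 ID@2 stall=0 (-) EX@3 MEM@4 WB@5
I1 ld r2 <- r5: IF@2 ID@3 stall=0 (-) EX@4 MEM@5 WB@6
I2 ld r3 <- r3: IF@3 ID@4 stall=1 (RAW on I0.r3 (WB@5)) EX@6 MEM@7 WB@8
I3 ld r3 <- r4: IF@4 ID@6 stall=0 (-) EX@7 MEM@8 WB@9
I4 sub r4 <- r5,r2: IF@6 ID@7 stall=0 (-) EX@8 MEM@9 WB@10
I5 mul r5 <- r4,r2: IF@7 ID@8 stall=2 (RAW on I4.r4 (WB@10)) EX@11 MEM@12 WB@13
I6 ld r1 <- r4: IF@8 ID@11 stall=0 (-) EX@12 MEM@13 WB@14

Answer: 5 6 8 9 10 13 14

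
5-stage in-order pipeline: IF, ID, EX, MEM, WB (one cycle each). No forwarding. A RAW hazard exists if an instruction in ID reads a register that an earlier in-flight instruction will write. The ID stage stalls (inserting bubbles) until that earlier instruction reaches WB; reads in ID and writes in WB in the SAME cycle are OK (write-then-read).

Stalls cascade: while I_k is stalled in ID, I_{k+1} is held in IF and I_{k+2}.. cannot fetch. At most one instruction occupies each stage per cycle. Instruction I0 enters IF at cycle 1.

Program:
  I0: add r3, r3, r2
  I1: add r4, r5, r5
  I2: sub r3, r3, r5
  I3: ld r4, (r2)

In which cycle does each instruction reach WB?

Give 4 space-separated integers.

Answer: 5 6 8 9

Derivation:
I0 add r3 <- r3,r2: IF@1 ID@2 stall=0 (-) EX@3 MEM@4 WB@5
I1 add r4 <- r5,r5: IF@2 ID@3 stall=0 (-) EX@4 MEM@5 WB@6
I2 sub r3 <- r3,r5: IF@3 ID@4 stall=1 (RAW on I0.r3 (WB@5)) EX@6 MEM@7 WB@8
I3 ld r4 <- r2: IF@4 ID@6 stall=0 (-) EX@7 MEM@8 WB@9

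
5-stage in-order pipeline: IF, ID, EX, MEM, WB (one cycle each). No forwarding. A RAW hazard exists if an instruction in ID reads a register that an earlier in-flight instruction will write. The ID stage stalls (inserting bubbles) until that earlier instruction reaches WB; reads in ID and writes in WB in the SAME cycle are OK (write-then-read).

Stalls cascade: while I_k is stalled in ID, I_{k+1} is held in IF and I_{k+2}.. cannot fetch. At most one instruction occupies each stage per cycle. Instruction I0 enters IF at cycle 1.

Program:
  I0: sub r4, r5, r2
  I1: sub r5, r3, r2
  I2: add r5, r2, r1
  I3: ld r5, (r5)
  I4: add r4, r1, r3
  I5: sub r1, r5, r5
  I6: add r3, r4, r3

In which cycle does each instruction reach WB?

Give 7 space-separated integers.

Answer: 5 6 7 10 11 13 14

Derivation:
I0 sub r4 <- r5,r2: IF@1 ID@2 stall=0 (-) EX@3 MEM@4 WB@5
I1 sub r5 <- r3,r2: IF@2 ID@3 stall=0 (-) EX@4 MEM@5 WB@6
I2 add r5 <- r2,r1: IF@3 ID@4 stall=0 (-) EX@5 MEM@6 WB@7
I3 ld r5 <- r5: IF@4 ID@5 stall=2 (RAW on I2.r5 (WB@7)) EX@8 MEM@9 WB@10
I4 add r4 <- r1,r3: IF@5 ID@8 stall=0 (-) EX@9 MEM@10 WB@11
I5 sub r1 <- r5,r5: IF@8 ID@9 stall=1 (RAW on I3.r5 (WB@10)) EX@11 MEM@12 WB@13
I6 add r3 <- r4,r3: IF@9 ID@11 stall=0 (-) EX@12 MEM@13 WB@14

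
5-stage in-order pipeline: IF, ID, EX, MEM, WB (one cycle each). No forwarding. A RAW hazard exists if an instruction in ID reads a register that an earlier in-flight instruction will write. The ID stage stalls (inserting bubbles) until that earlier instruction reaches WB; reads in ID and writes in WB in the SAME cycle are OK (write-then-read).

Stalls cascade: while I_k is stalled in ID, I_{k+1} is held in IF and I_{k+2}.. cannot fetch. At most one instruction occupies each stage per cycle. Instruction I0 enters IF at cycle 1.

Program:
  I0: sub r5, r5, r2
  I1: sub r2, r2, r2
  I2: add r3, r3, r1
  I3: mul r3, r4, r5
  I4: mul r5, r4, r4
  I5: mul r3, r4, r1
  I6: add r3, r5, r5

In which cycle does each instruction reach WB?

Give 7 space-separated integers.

I0 sub r5 <- r5,r2: IF@1 ID@2 stall=0 (-) EX@3 MEM@4 WB@5
I1 sub r2 <- r2,r2: IF@2 ID@3 stall=0 (-) EX@4 MEM@5 WB@6
I2 add r3 <- r3,r1: IF@3 ID@4 stall=0 (-) EX@5 MEM@6 WB@7
I3 mul r3 <- r4,r5: IF@4 ID@5 stall=0 (-) EX@6 MEM@7 WB@8
I4 mul r5 <- r4,r4: IF@5 ID@6 stall=0 (-) EX@7 MEM@8 WB@9
I5 mul r3 <- r4,r1: IF@6 ID@7 stall=0 (-) EX@8 MEM@9 WB@10
I6 add r3 <- r5,r5: IF@7 ID@8 stall=1 (RAW on I4.r5 (WB@9)) EX@10 MEM@11 WB@12

Answer: 5 6 7 8 9 10 12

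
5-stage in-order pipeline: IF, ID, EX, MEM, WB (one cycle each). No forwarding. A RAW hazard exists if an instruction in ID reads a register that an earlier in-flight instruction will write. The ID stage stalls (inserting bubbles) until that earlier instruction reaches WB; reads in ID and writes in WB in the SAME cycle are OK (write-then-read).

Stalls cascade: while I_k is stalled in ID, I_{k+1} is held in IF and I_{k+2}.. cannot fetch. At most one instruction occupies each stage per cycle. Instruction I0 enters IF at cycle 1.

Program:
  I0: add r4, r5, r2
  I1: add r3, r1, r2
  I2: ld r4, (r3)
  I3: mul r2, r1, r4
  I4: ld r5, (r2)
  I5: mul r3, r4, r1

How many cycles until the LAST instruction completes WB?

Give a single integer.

I0 add r4 <- r5,r2: IF@1 ID@2 stall=0 (-) EX@3 MEM@4 WB@5
I1 add r3 <- r1,r2: IF@2 ID@3 stall=0 (-) EX@4 MEM@5 WB@6
I2 ld r4 <- r3: IF@3 ID@4 stall=2 (RAW on I1.r3 (WB@6)) EX@7 MEM@8 WB@9
I3 mul r2 <- r1,r4: IF@4 ID@7 stall=2 (RAW on I2.r4 (WB@9)) EX@10 MEM@11 WB@12
I4 ld r5 <- r2: IF@7 ID@10 stall=2 (RAW on I3.r2 (WB@12)) EX@13 MEM@14 WB@15
I5 mul r3 <- r4,r1: IF@10 ID@13 stall=0 (-) EX@14 MEM@15 WB@16

Answer: 16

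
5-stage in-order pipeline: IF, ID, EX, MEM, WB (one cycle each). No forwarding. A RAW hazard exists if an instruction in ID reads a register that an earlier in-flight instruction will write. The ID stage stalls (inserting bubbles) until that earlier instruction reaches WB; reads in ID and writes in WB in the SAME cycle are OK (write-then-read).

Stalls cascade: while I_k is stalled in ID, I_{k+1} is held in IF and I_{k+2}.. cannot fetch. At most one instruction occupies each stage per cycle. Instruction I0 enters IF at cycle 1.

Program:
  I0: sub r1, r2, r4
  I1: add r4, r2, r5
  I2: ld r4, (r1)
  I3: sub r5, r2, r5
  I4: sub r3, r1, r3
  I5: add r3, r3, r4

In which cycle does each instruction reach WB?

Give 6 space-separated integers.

Answer: 5 6 8 9 10 13

Derivation:
I0 sub r1 <- r2,r4: IF@1 ID@2 stall=0 (-) EX@3 MEM@4 WB@5
I1 add r4 <- r2,r5: IF@2 ID@3 stall=0 (-) EX@4 MEM@5 WB@6
I2 ld r4 <- r1: IF@3 ID@4 stall=1 (RAW on I0.r1 (WB@5)) EX@6 MEM@7 WB@8
I3 sub r5 <- r2,r5: IF@4 ID@6 stall=0 (-) EX@7 MEM@8 WB@9
I4 sub r3 <- r1,r3: IF@6 ID@7 stall=0 (-) EX@8 MEM@9 WB@10
I5 add r3 <- r3,r4: IF@7 ID@8 stall=2 (RAW on I4.r3 (WB@10)) EX@11 MEM@12 WB@13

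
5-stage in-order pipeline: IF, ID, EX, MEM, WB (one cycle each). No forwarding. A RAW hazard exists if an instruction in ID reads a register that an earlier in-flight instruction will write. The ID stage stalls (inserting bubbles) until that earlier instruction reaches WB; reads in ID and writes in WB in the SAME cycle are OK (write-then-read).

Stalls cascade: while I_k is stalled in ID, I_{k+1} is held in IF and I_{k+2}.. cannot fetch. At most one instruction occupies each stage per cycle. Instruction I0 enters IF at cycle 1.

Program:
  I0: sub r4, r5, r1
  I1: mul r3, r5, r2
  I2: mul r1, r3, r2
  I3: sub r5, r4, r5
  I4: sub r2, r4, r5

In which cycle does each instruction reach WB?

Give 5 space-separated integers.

I0 sub r4 <- r5,r1: IF@1 ID@2 stall=0 (-) EX@3 MEM@4 WB@5
I1 mul r3 <- r5,r2: IF@2 ID@3 stall=0 (-) EX@4 MEM@5 WB@6
I2 mul r1 <- r3,r2: IF@3 ID@4 stall=2 (RAW on I1.r3 (WB@6)) EX@7 MEM@8 WB@9
I3 sub r5 <- r4,r5: IF@4 ID@7 stall=0 (-) EX@8 MEM@9 WB@10
I4 sub r2 <- r4,r5: IF@7 ID@8 stall=2 (RAW on I3.r5 (WB@10)) EX@11 MEM@12 WB@13

Answer: 5 6 9 10 13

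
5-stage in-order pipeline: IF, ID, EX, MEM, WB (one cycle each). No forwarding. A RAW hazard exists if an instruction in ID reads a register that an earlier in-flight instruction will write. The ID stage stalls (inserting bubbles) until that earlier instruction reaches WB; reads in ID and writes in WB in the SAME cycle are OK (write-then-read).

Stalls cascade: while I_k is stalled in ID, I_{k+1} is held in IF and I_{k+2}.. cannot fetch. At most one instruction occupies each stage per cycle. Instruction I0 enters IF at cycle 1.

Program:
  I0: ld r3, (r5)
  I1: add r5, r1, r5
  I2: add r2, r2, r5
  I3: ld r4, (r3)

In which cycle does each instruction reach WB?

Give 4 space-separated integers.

I0 ld r3 <- r5: IF@1 ID@2 stall=0 (-) EX@3 MEM@4 WB@5
I1 add r5 <- r1,r5: IF@2 ID@3 stall=0 (-) EX@4 MEM@5 WB@6
I2 add r2 <- r2,r5: IF@3 ID@4 stall=2 (RAW on I1.r5 (WB@6)) EX@7 MEM@8 WB@9
I3 ld r4 <- r3: IF@4 ID@7 stall=0 (-) EX@8 MEM@9 WB@10

Answer: 5 6 9 10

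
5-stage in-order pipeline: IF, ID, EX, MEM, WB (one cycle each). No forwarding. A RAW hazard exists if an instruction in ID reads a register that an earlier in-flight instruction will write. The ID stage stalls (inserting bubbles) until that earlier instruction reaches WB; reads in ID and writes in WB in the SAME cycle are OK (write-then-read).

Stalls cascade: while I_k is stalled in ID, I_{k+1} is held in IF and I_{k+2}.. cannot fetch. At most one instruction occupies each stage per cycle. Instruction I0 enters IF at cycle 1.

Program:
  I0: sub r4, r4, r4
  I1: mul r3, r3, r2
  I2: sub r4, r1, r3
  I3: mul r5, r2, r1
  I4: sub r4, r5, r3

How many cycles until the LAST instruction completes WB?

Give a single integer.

Answer: 13

Derivation:
I0 sub r4 <- r4,r4: IF@1 ID@2 stall=0 (-) EX@3 MEM@4 WB@5
I1 mul r3 <- r3,r2: IF@2 ID@3 stall=0 (-) EX@4 MEM@5 WB@6
I2 sub r4 <- r1,r3: IF@3 ID@4 stall=2 (RAW on I1.r3 (WB@6)) EX@7 MEM@8 WB@9
I3 mul r5 <- r2,r1: IF@4 ID@7 stall=0 (-) EX@8 MEM@9 WB@10
I4 sub r4 <- r5,r3: IF@7 ID@8 stall=2 (RAW on I3.r5 (WB@10)) EX@11 MEM@12 WB@13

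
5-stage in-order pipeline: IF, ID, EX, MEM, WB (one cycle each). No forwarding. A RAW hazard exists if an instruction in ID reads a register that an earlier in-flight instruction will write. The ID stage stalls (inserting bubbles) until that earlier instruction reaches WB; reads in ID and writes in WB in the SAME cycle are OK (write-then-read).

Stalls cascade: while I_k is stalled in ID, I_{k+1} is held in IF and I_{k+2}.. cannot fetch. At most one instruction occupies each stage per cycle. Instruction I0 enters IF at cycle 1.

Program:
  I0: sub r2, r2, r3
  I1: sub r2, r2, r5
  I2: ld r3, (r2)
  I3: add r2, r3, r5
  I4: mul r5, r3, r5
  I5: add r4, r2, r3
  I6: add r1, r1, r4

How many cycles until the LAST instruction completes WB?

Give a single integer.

Answer: 20

Derivation:
I0 sub r2 <- r2,r3: IF@1 ID@2 stall=0 (-) EX@3 MEM@4 WB@5
I1 sub r2 <- r2,r5: IF@2 ID@3 stall=2 (RAW on I0.r2 (WB@5)) EX@6 MEM@7 WB@8
I2 ld r3 <- r2: IF@3 ID@6 stall=2 (RAW on I1.r2 (WB@8)) EX@9 MEM@10 WB@11
I3 add r2 <- r3,r5: IF@6 ID@9 stall=2 (RAW on I2.r3 (WB@11)) EX@12 MEM@13 WB@14
I4 mul r5 <- r3,r5: IF@9 ID@12 stall=0 (-) EX@13 MEM@14 WB@15
I5 add r4 <- r2,r3: IF@12 ID@13 stall=1 (RAW on I3.r2 (WB@14)) EX@15 MEM@16 WB@17
I6 add r1 <- r1,r4: IF@13 ID@15 stall=2 (RAW on I5.r4 (WB@17)) EX@18 MEM@19 WB@20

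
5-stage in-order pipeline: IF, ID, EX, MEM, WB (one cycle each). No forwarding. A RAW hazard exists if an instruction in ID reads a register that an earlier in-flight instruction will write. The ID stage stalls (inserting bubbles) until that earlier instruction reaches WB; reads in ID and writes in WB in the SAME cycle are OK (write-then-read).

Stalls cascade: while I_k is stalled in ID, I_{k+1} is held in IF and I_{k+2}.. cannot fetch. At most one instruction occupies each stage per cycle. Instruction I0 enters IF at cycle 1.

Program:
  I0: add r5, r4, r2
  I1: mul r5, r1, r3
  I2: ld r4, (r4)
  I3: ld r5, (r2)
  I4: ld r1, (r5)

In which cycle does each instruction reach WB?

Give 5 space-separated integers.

I0 add r5 <- r4,r2: IF@1 ID@2 stall=0 (-) EX@3 MEM@4 WB@5
I1 mul r5 <- r1,r3: IF@2 ID@3 stall=0 (-) EX@4 MEM@5 WB@6
I2 ld r4 <- r4: IF@3 ID@4 stall=0 (-) EX@5 MEM@6 WB@7
I3 ld r5 <- r2: IF@4 ID@5 stall=0 (-) EX@6 MEM@7 WB@8
I4 ld r1 <- r5: IF@5 ID@6 stall=2 (RAW on I3.r5 (WB@8)) EX@9 MEM@10 WB@11

Answer: 5 6 7 8 11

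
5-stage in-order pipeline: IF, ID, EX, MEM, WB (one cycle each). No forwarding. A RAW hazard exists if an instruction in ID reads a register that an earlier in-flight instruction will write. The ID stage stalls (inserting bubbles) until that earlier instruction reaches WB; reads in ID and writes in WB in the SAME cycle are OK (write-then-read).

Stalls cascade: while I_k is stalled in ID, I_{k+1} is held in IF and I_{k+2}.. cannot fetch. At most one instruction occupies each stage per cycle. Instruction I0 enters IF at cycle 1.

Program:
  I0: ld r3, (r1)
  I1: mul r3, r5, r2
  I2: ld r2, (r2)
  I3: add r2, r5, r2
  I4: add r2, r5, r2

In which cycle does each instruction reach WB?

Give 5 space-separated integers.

Answer: 5 6 7 10 13

Derivation:
I0 ld r3 <- r1: IF@1 ID@2 stall=0 (-) EX@3 MEM@4 WB@5
I1 mul r3 <- r5,r2: IF@2 ID@3 stall=0 (-) EX@4 MEM@5 WB@6
I2 ld r2 <- r2: IF@3 ID@4 stall=0 (-) EX@5 MEM@6 WB@7
I3 add r2 <- r5,r2: IF@4 ID@5 stall=2 (RAW on I2.r2 (WB@7)) EX@8 MEM@9 WB@10
I4 add r2 <- r5,r2: IF@5 ID@8 stall=2 (RAW on I3.r2 (WB@10)) EX@11 MEM@12 WB@13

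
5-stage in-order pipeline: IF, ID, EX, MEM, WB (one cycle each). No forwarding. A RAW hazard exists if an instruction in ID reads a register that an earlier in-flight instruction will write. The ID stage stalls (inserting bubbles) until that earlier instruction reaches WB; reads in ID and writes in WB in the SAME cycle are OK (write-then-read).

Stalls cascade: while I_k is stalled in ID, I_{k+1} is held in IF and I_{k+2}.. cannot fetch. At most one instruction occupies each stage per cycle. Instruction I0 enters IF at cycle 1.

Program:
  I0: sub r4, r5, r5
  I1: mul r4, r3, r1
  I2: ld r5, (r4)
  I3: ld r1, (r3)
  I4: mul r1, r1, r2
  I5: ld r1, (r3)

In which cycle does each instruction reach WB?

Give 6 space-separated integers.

Answer: 5 6 9 10 13 14

Derivation:
I0 sub r4 <- r5,r5: IF@1 ID@2 stall=0 (-) EX@3 MEM@4 WB@5
I1 mul r4 <- r3,r1: IF@2 ID@3 stall=0 (-) EX@4 MEM@5 WB@6
I2 ld r5 <- r4: IF@3 ID@4 stall=2 (RAW on I1.r4 (WB@6)) EX@7 MEM@8 WB@9
I3 ld r1 <- r3: IF@4 ID@7 stall=0 (-) EX@8 MEM@9 WB@10
I4 mul r1 <- r1,r2: IF@7 ID@8 stall=2 (RAW on I3.r1 (WB@10)) EX@11 MEM@12 WB@13
I5 ld r1 <- r3: IF@8 ID@11 stall=0 (-) EX@12 MEM@13 WB@14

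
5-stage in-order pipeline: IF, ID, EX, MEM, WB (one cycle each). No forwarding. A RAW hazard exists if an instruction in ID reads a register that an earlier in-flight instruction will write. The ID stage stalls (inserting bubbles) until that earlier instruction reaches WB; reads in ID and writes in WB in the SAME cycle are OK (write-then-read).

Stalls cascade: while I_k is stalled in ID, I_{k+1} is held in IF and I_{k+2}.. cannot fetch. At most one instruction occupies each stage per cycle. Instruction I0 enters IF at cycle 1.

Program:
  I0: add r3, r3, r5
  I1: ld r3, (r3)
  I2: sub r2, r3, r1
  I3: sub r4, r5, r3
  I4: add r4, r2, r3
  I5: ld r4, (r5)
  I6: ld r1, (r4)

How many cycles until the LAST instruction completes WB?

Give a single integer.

Answer: 18

Derivation:
I0 add r3 <- r3,r5: IF@1 ID@2 stall=0 (-) EX@3 MEM@4 WB@5
I1 ld r3 <- r3: IF@2 ID@3 stall=2 (RAW on I0.r3 (WB@5)) EX@6 MEM@7 WB@8
I2 sub r2 <- r3,r1: IF@3 ID@6 stall=2 (RAW on I1.r3 (WB@8)) EX@9 MEM@10 WB@11
I3 sub r4 <- r5,r3: IF@6 ID@9 stall=0 (-) EX@10 MEM@11 WB@12
I4 add r4 <- r2,r3: IF@9 ID@10 stall=1 (RAW on I2.r2 (WB@11)) EX@12 MEM@13 WB@14
I5 ld r4 <- r5: IF@10 ID@12 stall=0 (-) EX@13 MEM@14 WB@15
I6 ld r1 <- r4: IF@12 ID@13 stall=2 (RAW on I5.r4 (WB@15)) EX@16 MEM@17 WB@18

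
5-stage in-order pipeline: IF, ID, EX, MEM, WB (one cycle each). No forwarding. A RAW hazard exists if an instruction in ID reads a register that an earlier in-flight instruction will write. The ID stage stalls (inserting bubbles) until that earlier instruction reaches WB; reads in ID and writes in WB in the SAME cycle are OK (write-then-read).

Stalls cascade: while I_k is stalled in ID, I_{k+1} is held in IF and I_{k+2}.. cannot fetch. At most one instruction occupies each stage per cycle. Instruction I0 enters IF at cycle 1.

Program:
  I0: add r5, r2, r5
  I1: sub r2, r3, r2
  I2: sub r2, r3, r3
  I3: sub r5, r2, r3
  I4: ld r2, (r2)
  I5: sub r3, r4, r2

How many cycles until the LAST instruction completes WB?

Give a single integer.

I0 add r5 <- r2,r5: IF@1 ID@2 stall=0 (-) EX@3 MEM@4 WB@5
I1 sub r2 <- r3,r2: IF@2 ID@3 stall=0 (-) EX@4 MEM@5 WB@6
I2 sub r2 <- r3,r3: IF@3 ID@4 stall=0 (-) EX@5 MEM@6 WB@7
I3 sub r5 <- r2,r3: IF@4 ID@5 stall=2 (RAW on I2.r2 (WB@7)) EX@8 MEM@9 WB@10
I4 ld r2 <- r2: IF@5 ID@8 stall=0 (-) EX@9 MEM@10 WB@11
I5 sub r3 <- r4,r2: IF@8 ID@9 stall=2 (RAW on I4.r2 (WB@11)) EX@12 MEM@13 WB@14

Answer: 14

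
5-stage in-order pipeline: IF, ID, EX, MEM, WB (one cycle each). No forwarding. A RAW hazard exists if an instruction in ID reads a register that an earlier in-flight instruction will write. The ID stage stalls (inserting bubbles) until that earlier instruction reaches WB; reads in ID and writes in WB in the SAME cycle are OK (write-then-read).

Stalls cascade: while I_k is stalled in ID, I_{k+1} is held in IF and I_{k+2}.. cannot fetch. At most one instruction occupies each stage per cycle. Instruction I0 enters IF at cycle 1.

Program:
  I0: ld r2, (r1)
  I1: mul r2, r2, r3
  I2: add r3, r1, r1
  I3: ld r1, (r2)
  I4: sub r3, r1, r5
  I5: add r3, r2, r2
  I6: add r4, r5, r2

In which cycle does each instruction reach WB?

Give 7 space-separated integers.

Answer: 5 8 9 11 14 15 16

Derivation:
I0 ld r2 <- r1: IF@1 ID@2 stall=0 (-) EX@3 MEM@4 WB@5
I1 mul r2 <- r2,r3: IF@2 ID@3 stall=2 (RAW on I0.r2 (WB@5)) EX@6 MEM@7 WB@8
I2 add r3 <- r1,r1: IF@3 ID@6 stall=0 (-) EX@7 MEM@8 WB@9
I3 ld r1 <- r2: IF@6 ID@7 stall=1 (RAW on I1.r2 (WB@8)) EX@9 MEM@10 WB@11
I4 sub r3 <- r1,r5: IF@7 ID@9 stall=2 (RAW on I3.r1 (WB@11)) EX@12 MEM@13 WB@14
I5 add r3 <- r2,r2: IF@9 ID@12 stall=0 (-) EX@13 MEM@14 WB@15
I6 add r4 <- r5,r2: IF@12 ID@13 stall=0 (-) EX@14 MEM@15 WB@16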